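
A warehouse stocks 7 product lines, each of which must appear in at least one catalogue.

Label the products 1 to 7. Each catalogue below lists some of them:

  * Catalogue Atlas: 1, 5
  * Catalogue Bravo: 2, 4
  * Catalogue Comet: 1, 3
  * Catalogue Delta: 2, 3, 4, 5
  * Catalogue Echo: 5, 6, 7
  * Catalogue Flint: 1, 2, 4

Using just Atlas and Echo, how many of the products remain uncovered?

3

Union of Atlas, Echo = {1, 5, 6, 7}.
Not covered: 2, 3, 4 — 3 products.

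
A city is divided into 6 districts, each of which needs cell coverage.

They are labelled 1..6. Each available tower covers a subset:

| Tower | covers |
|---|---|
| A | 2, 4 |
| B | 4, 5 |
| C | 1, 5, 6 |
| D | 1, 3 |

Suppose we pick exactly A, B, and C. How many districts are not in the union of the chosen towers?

1

Union of A, B, C = {1, 2, 4, 5, 6}.
Not covered: 3 — 1 district.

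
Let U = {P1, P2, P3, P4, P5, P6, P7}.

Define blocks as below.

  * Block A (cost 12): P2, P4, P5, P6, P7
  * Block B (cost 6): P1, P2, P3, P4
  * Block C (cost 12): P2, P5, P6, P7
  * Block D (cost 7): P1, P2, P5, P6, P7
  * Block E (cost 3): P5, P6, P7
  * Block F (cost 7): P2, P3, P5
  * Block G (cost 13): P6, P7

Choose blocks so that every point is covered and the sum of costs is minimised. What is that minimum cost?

B, E together cover every point (B ∪ E = {P1, P2, P3, P4, P5, P6, P7}); total cost 6 + 3 = 9.
No covering selection has total cost below 9.

9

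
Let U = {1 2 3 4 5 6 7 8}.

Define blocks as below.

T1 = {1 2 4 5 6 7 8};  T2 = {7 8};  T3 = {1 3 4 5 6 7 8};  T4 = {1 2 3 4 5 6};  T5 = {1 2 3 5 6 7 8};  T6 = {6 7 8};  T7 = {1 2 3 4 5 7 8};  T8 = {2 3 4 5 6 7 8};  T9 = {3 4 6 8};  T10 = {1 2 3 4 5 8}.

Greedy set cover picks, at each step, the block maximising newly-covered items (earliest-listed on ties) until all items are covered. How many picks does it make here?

2

Greedy: pick T1 (covers 7 new) → pick T3 (covers 1 new). Total picks: 2.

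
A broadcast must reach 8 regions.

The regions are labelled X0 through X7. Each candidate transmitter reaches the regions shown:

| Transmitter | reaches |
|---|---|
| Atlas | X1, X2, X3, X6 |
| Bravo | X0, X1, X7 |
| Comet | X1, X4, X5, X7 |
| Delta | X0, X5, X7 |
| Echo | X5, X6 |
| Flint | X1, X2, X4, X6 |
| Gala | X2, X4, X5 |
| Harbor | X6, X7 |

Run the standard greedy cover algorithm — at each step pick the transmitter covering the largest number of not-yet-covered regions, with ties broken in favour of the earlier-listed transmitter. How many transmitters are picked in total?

3

Greedy: pick Atlas (covers 4 new) → pick Comet (covers 3 new) → pick Bravo (covers 1 new). Total picks: 3.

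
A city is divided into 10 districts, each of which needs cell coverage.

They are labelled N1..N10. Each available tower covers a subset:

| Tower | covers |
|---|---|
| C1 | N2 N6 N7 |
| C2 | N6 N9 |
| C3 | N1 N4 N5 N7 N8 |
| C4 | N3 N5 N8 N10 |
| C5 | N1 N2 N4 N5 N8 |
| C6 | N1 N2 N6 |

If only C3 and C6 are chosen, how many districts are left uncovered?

Union of C3, C6 = {N1, N2, N4, N5, N6, N7, N8}.
Not covered: N3, N9, N10 — 3 districts.

3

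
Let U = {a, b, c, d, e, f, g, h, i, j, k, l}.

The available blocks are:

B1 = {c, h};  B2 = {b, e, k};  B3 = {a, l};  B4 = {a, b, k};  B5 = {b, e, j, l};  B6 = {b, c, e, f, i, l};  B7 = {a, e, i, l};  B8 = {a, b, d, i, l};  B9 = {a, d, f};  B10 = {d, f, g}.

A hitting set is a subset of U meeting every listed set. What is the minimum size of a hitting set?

Take T = {b, c, f, l}. Each listed block contains at least one of these, so T is a hitting set of size 4.
The blocks B1, B2, B3, B10 are pairwise disjoint, so any hitting set needs a separate point for each — at least 4. Hence 4 is optimal.

4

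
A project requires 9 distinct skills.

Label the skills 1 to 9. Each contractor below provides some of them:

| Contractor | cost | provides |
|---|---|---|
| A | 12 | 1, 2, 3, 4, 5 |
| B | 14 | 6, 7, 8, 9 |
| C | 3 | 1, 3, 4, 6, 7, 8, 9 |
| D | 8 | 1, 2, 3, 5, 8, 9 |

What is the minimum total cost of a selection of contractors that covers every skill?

C, D together cover every skill (C ∪ D = {1, 2, 3, 4, 5, 6, 7, 8, 9}); total cost 3 + 8 = 11.
No covering selection has total cost below 11.

11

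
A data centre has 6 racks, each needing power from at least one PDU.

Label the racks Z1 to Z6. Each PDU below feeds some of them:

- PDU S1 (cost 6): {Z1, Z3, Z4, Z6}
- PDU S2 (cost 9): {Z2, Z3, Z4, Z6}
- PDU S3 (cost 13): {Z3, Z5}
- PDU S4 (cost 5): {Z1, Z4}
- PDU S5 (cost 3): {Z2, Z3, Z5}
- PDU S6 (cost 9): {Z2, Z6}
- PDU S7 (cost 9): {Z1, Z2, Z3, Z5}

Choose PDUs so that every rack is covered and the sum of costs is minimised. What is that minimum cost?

S1, S5 together cover every rack (S1 ∪ S5 = {Z1, Z2, Z3, Z4, Z5, Z6}); total cost 6 + 3 = 9.
No covering selection has total cost below 9.

9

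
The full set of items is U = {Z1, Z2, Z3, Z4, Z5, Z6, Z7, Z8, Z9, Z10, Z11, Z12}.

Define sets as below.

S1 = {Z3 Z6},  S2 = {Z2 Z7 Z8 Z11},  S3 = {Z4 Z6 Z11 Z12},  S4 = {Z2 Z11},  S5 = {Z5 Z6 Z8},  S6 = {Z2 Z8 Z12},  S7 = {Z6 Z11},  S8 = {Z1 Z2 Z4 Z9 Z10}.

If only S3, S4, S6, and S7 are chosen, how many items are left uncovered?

6

Union of S3, S4, S6, S7 = {Z2, Z4, Z6, Z8, Z11, Z12}.
Not covered: Z1, Z3, Z5, Z7, Z9, Z10 — 6 items.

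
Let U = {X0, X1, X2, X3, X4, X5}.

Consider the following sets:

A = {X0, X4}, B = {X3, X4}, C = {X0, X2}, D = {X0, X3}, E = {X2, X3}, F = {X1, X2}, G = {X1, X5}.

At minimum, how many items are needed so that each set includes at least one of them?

3

The 3 items {X0, X1, X3} hit every set.
The sets B, C, G are pairwise disjoint, so any hitting set needs a separate item for each — at least 3. Hence 3 is optimal.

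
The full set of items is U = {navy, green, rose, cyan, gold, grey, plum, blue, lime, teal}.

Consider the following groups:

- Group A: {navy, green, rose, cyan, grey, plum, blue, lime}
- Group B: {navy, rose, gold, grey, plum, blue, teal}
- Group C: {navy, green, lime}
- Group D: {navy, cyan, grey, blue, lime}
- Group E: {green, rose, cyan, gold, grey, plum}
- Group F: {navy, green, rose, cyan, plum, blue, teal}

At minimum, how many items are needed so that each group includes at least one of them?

2

Take H = {green, blue}. Each listed group contains at least one of these, so H is a hitting set of size 2.
No single item lies in every group, so at least 2 are needed and 2 is optimal.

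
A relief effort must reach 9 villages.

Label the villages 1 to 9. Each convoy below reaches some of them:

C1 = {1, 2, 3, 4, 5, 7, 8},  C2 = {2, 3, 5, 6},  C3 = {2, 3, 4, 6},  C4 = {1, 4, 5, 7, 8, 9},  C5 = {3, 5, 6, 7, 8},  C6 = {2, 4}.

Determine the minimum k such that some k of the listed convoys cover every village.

2

C2 and C4 together: C2 ∪ C4 = {1, 2, 3, 4, 5, 6, 7, 8, 9} — every village is covered.
No single convoy has all 9 villages (the largest, C1, has 7), so 2 is optimal.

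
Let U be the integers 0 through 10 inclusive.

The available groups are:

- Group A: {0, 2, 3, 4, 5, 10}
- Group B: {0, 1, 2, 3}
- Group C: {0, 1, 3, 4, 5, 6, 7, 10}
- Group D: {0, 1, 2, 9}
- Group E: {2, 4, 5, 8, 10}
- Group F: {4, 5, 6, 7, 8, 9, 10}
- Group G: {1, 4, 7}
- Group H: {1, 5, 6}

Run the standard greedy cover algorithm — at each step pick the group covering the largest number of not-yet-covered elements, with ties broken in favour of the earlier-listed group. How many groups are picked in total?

3

Greedy: pick C (covers 8 new) → pick D (covers 2 new) → pick E (covers 1 new). Total picks: 3.
(The true minimum cover uses only 2 groups, so greedy is not optimal here.)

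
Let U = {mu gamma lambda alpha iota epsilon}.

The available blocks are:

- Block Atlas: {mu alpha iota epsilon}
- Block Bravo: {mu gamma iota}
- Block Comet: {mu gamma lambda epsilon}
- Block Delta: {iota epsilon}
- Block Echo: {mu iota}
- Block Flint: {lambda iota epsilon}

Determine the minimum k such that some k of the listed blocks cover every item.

2

Atlas and Comet together: Atlas ∪ Comet = {mu, gamma, lambda, alpha, iota, epsilon} — every item is covered.
No single block has all 6 items (the largest, Atlas, has 4), so 2 is optimal.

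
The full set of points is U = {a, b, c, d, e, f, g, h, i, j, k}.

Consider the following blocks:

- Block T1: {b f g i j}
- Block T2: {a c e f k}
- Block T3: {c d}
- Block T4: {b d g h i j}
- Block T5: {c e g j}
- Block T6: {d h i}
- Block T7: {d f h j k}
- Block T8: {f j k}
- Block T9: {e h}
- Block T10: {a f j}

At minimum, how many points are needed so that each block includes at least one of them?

3

T = {c, h, j} meets every block (each contains at least one member of T), and |T| = 3.
The blocks T3, T8, T9 are pairwise disjoint, so any hitting set needs a separate point for each — at least 3. Hence 3 is optimal.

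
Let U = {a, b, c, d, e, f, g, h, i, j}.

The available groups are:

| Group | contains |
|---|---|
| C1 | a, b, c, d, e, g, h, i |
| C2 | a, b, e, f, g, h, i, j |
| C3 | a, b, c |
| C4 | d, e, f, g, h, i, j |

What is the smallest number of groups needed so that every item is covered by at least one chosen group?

C1 and C2 cover everything between them: the union {a, b, c, d, e, f, g, h, i, j} is all of U.
No single group has all 10 items (the largest, C1, has 8), so 2 is optimal.

2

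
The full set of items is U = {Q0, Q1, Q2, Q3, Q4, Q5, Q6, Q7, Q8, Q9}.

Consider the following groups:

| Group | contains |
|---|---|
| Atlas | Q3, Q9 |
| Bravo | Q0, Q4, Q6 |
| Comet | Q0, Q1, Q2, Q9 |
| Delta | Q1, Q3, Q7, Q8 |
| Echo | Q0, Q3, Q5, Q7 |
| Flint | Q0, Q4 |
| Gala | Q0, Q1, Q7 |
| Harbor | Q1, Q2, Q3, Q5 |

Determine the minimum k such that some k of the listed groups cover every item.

Bravo, Comet, Delta, and Harbor cover everything between them: the union {Q0, Q1, Q2, Q3, Q4, Q5, Q6, Q7, Q8, Q9} is all of U.
No 3 of the 8 groups cover everything (all 56 combinations miss at least one item), so 4 is optimal.

4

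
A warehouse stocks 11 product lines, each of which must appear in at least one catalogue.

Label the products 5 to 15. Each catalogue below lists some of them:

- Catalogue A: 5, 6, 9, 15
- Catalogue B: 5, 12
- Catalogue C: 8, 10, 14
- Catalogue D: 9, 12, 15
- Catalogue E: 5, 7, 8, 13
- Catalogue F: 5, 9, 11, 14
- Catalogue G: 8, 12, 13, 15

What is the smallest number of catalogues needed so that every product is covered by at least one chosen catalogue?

Take {A, C, D, E, F}. Their union is {5, 6, 7, 8, 9, 10, 11, 12, 13, 14, 15}, which is all 11 products.
No 4 of the 7 catalogues cover everything (all 35 combinations miss at least one product), so 5 is optimal.

5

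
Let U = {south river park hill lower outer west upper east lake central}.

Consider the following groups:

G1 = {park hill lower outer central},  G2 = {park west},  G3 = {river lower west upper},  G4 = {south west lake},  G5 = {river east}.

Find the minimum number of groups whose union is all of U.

G1, G3, G4, and G5 cover everything between them: the union {south, river, park, hill, lower, outer, west, upper, east, lake, central} is all of U.
No 3 of the 5 groups cover everything (all 10 combinations miss at least one element), so 4 is optimal.

4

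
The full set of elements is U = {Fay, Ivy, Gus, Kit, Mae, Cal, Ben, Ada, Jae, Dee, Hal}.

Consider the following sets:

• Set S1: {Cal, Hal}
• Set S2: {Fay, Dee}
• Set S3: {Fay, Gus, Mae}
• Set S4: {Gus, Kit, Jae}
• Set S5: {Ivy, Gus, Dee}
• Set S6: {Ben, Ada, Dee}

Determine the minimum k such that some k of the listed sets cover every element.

5

Take {S1, S3, S4, S5, S6}. Their union is {Fay, Ivy, Gus, Kit, Mae, Cal, Ben, Ada, Jae, Dee, Hal}, which is all 11 elements.
Only S5 contains Ivy, so S5 is forced; the remaining 8 elements need at least 4 more sets (each remaining set adds at most 2) — so at least 5 sets are needed, and 5 is optimal.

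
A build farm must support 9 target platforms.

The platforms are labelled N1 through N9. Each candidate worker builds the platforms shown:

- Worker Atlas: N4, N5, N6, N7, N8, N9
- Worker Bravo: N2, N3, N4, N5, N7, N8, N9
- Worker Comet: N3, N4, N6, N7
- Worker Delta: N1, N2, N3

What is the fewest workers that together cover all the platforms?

2

Atlas and Delta together: Atlas ∪ Delta = {N1, N2, N3, N4, N5, N6, N7, N8, N9} — every platform is covered.
No single worker has all 9 platforms (the largest, Bravo, has 7), so 2 is optimal.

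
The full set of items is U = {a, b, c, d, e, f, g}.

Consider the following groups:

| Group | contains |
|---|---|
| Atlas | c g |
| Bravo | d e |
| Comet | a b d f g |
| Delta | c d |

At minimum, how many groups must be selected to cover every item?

Bravo and Comet and Delta together: Bravo ∪ Comet ∪ Delta = {a, b, c, d, e, f, g} — every item is covered.
Only Comet contains a, so Comet is forced; the remaining 2 items need at least 2 more groups (each remaining group adds at most 1) — so at least 3 groups are needed, and 3 is optimal.

3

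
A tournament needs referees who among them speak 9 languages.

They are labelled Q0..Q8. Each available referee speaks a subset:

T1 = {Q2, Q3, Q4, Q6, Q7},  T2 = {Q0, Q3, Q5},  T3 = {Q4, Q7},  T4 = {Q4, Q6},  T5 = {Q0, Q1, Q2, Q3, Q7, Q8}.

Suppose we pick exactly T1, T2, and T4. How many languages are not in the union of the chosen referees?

2

Union of T1, T2, T4 = {Q0, Q2, Q3, Q4, Q5, Q6, Q7}.
Not covered: Q1, Q8 — 2 languages.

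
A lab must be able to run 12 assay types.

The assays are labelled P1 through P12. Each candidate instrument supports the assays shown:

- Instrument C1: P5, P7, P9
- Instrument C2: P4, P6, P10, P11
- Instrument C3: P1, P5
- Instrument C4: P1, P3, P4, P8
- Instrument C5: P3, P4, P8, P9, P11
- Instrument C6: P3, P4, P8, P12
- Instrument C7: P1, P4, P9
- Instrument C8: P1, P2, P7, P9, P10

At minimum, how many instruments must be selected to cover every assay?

Take {C1, C2, C6, C8}. Their union is {P1, P2, P3, P4, P5, P6, P7, P8, P9, P10, P11, P12}, which is all 12 assays.
No 3 of the 8 instruments cover everything (all 56 combinations miss at least one assay), so 4 is optimal.

4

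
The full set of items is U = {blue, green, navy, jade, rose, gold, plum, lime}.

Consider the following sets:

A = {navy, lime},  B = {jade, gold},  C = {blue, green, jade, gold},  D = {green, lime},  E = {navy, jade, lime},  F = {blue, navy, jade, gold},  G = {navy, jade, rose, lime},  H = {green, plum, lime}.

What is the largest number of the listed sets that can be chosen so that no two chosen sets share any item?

D, F are pairwise disjoint (D={green,lime}; F={blue,navy,jade,gold}).
Every remaining set overlaps one of these, and no 3 of the listed sets are pairwise disjoint, so 2 is the maximum.

2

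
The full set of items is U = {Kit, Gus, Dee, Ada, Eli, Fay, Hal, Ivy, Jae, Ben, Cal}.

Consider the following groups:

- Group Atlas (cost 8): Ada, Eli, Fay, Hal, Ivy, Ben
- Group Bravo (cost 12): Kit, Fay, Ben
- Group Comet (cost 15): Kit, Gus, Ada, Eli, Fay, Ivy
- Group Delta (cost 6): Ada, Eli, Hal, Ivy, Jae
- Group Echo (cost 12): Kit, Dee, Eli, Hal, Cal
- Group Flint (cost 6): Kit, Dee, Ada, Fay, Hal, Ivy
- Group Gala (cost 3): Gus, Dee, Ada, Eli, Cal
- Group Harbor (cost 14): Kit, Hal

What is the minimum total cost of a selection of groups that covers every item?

Bravo, Delta, Gala together cover every item (Bravo ∪ Delta ∪ Gala = {Kit, Gus, Dee, Ada, Eli, Fay, Hal, Ivy, Jae, Ben, Cal}); total cost 12 + 6 + 3 = 21.
The greedy pick Gala, Flint, Delta, Atlas costs 23; no covering selection beats 21.

21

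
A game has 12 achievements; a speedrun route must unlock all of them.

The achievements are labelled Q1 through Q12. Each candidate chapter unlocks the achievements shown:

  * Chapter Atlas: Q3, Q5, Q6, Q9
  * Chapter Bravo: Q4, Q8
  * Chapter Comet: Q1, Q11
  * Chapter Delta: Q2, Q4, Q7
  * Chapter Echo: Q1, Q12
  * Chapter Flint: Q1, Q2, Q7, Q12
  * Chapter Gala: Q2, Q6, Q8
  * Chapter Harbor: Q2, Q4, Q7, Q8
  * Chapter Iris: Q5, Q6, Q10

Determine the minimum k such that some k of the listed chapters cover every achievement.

5

Atlas and Comet and Flint and Harbor and Iris together: Atlas ∪ Comet ∪ Flint ∪ Harbor ∪ Iris = {Q1, Q2, Q3, Q4, Q5, Q6, Q7, Q8, Q9, Q10, Q11, Q12} — every achievement is covered.
No 4 of the 9 chapters cover everything (all 126 combinations miss at least one achievement), so 5 is optimal.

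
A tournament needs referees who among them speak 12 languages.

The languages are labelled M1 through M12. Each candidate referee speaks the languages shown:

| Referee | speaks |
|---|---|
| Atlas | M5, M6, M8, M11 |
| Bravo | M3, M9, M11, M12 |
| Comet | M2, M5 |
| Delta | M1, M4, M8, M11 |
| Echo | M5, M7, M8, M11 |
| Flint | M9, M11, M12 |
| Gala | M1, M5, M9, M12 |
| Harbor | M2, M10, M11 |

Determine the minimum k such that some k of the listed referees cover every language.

Atlas and Bravo and Delta and Echo and Harbor together: Atlas ∪ Bravo ∪ Delta ∪ Echo ∪ Harbor = {M1, M2, M3, M4, M5, M6, M7, M8, M9, M10, M11, M12} — every language is covered.
No 4 of the 8 referees cover everything (all 70 combinations miss at least one language), so 5 is optimal.

5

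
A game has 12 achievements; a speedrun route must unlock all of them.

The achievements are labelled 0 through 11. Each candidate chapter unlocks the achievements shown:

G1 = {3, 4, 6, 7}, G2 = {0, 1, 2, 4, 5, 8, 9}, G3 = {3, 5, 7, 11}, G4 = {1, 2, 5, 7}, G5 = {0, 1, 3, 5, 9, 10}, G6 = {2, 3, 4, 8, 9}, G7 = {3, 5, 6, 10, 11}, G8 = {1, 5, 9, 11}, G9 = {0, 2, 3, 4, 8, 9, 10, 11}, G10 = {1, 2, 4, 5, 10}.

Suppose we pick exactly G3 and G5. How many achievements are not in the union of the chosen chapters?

4

Union of G3, G5 = {0, 1, 3, 5, 7, 9, 10, 11}.
Not covered: 2, 4, 6, 8 — 4 achievements.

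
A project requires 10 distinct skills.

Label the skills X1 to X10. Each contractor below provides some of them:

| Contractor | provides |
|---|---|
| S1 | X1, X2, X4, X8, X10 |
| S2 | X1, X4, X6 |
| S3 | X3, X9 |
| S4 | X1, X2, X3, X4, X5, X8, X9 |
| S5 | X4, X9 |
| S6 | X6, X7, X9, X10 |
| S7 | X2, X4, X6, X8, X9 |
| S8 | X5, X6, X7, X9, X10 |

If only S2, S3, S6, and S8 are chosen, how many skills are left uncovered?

2

Union of S2, S3, S6, S8 = {X1, X3, X4, X5, X6, X7, X9, X10}.
Not covered: X2, X8 — 2 skills.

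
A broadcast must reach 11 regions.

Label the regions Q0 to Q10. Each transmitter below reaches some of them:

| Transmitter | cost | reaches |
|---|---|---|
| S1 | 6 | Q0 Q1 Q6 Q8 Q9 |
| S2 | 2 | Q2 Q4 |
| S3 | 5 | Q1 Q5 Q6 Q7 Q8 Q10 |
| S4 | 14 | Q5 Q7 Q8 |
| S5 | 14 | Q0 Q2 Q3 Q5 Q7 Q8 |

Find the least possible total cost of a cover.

S1, S2, S3, S5 together cover every region (S1 ∪ S2 ∪ S3 ∪ S5 = {Q0, Q1, Q2, Q3, Q4, Q5, Q6, Q7, Q8, Q9, Q10}); total cost 6 + 2 + 5 + 14 = 27.
No covering selection has total cost below 27.

27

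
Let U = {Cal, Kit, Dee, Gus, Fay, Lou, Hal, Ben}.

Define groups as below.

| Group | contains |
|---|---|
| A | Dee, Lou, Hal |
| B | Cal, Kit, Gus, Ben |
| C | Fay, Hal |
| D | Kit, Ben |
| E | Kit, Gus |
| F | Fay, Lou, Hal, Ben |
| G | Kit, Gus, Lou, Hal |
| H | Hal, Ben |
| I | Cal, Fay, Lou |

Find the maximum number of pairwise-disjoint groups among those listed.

E, H, I are pairwise disjoint (E={Kit,Gus}; H={Hal,Ben}; I={Cal,Fay,Lou}).
Every remaining group overlaps one of these, and no 4 of the listed groups are pairwise disjoint, so 3 is the maximum.

3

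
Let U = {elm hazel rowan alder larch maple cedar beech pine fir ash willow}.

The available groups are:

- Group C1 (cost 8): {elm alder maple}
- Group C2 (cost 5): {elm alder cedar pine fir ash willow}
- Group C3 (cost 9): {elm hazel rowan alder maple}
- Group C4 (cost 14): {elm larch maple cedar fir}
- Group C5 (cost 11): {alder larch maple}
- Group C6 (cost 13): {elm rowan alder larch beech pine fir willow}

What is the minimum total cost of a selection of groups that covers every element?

27

C2, C3, C6 together cover every element (C2 ∪ C3 ∪ C6 = {elm, hazel, rowan, alder, larch, maple, cedar, beech, pine, fir, ash, willow}); total cost 5 + 9 + 13 = 27.
No covering selection has total cost below 27.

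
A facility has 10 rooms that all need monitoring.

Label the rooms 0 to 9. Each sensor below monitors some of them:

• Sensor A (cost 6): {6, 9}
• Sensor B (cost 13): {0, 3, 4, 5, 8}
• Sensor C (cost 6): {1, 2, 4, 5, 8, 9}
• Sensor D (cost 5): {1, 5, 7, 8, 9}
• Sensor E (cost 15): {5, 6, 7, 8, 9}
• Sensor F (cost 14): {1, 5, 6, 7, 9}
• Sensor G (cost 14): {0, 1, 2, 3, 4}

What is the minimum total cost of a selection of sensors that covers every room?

A, D, G together cover every room (A ∪ D ∪ G = {0, 1, 2, 3, 4, 5, 6, 7, 8, 9}); total cost 6 + 5 + 14 = 25.
The greedy pick C, D, A, B costs 30; no covering selection beats 25.

25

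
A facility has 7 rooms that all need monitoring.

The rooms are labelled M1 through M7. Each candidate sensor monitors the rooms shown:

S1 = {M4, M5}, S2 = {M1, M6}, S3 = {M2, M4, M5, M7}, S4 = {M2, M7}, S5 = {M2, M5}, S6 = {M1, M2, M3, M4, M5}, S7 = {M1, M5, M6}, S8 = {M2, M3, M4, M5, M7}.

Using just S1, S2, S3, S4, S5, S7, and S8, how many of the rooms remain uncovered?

0

Union of S1, S2, S3, S4, S5, S7, S8 = {M1, M2, M3, M4, M5, M6, M7} — that's every room, so 0 are uncovered.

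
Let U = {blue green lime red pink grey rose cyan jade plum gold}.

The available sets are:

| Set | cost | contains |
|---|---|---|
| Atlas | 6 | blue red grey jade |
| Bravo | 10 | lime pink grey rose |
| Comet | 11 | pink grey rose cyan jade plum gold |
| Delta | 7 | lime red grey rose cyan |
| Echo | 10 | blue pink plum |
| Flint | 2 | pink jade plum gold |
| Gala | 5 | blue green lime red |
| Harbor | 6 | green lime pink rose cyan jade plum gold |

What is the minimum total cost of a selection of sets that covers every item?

Atlas, Harbor together cover every item (Atlas ∪ Harbor = {blue, green, lime, red, pink, grey, rose, cyan, jade, plum, gold}); total cost 6 + 6 = 12.
The greedy pick Flint, Gala, Delta costs 14; no covering selection beats 12.

12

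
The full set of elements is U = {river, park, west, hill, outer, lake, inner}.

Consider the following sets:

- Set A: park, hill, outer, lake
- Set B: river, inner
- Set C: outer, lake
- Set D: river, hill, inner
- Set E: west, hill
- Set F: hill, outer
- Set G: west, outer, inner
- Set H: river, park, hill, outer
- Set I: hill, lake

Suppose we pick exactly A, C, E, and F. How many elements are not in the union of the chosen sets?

Union of A, C, E, F = {park, west, hill, outer, lake}.
Not covered: river, inner — 2 elements.

2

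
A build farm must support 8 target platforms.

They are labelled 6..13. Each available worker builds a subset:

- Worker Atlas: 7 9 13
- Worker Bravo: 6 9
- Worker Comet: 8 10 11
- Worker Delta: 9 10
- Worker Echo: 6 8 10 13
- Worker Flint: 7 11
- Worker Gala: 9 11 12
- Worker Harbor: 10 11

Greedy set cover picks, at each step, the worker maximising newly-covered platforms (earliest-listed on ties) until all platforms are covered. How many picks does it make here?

Greedy: pick Echo (covers 4 new) → pick Gala (covers 3 new) → pick Atlas (covers 1 new). Total picks: 3.

3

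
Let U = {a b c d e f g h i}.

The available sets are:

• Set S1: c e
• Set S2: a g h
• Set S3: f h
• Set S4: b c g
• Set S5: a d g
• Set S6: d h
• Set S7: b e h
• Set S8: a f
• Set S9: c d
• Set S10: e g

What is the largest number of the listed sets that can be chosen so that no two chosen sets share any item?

3

S8, S9, S10 are pairwise disjoint (S8={a,f}; S9={c,d}; S10={e,g}).
Every remaining set overlaps one of these, and no 4 of the listed sets are pairwise disjoint, so 3 is the maximum.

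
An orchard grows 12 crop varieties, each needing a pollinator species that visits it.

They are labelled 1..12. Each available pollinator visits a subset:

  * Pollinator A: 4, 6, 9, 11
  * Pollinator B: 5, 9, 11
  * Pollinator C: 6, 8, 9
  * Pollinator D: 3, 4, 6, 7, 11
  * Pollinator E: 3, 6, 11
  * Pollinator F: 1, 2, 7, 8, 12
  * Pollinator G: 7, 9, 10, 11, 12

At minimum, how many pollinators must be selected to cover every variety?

4

B and D and F and G together: B ∪ D ∪ F ∪ G = {1, 2, 3, 4, 5, 6, 7, 8, 9, 10, 11, 12} — every variety is covered.
Only G contains 10, so G is forced; the remaining 7 varieties need at least 3 more pollinators (each remaining pollinator adds at most 3) — so at least 4 pollinators are needed, and 4 is optimal.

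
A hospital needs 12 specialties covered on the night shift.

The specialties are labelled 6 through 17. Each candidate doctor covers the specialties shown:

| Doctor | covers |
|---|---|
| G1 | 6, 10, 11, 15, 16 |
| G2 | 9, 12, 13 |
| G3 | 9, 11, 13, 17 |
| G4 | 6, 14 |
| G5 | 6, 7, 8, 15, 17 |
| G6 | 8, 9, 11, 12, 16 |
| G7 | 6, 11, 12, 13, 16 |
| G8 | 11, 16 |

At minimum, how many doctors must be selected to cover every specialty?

4

G1 and G2 and G4 and G5 together: G1 ∪ G2 ∪ G4 ∪ G5 = {6, 7, 8, 9, 10, 11, 12, 13, 14, 15, 16, 17} — every specialty is covered.
Only G1 contains 10, so G1 is forced; the remaining 7 specialties need at least 3 more doctors (each remaining doctor adds at most 3) — so at least 4 doctors are needed, and 4 is optimal.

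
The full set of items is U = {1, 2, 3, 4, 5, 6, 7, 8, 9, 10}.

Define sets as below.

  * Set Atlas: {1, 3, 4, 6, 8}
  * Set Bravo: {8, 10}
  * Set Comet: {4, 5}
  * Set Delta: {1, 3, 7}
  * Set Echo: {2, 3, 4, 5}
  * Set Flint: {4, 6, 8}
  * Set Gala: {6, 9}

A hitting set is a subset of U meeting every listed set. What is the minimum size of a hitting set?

4

Take H = {3, 4, 8, 9}. Each listed set contains at least one of these, so H is a hitting set of size 4.
The sets Bravo, Comet, Delta, Gala are pairwise disjoint, so any hitting set needs a separate item for each — at least 4. Hence 4 is optimal.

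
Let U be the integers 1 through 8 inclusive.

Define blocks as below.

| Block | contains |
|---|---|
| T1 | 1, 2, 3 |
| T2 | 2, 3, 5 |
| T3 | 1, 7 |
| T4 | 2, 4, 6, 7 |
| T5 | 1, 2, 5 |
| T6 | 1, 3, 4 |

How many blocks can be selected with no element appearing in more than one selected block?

2

T2, T3 are pairwise disjoint (T2={2,3,5}; T3={1,7}).
Every remaining block overlaps one of these, and no 3 of the listed blocks are pairwise disjoint, so 2 is the maximum.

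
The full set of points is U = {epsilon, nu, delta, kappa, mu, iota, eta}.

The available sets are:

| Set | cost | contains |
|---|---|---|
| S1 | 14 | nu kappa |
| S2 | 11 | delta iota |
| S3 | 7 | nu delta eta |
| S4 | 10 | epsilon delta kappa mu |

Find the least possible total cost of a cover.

S2, S3, S4 together cover every point (S2 ∪ S3 ∪ S4 = {epsilon, nu, delta, kappa, mu, iota, eta}); total cost 11 + 7 + 10 = 28.
No covering selection has total cost below 28.

28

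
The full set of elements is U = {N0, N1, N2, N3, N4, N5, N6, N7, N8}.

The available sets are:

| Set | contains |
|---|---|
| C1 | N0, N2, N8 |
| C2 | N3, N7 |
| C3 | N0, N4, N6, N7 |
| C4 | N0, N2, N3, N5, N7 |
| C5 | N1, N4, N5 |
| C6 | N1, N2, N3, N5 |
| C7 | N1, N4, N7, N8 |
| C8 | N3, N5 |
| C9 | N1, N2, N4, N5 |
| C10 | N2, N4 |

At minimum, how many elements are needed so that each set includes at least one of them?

Take H = {N3, N4, N8}. Each listed set contains at least one of these, so H is a hitting set of size 3.
The sets C1, C2, C5 are pairwise disjoint, so any hitting set needs a separate element for each — at least 3. Hence 3 is optimal.

3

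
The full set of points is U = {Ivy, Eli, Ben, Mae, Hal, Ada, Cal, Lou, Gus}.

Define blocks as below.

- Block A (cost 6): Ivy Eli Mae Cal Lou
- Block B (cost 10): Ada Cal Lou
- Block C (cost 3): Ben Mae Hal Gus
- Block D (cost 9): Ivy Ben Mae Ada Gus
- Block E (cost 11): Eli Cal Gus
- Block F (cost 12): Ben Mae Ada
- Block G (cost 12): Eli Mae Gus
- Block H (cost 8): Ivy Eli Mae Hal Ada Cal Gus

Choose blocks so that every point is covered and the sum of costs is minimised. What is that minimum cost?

A, C, H together cover every point (A ∪ C ∪ H = {Ivy, Eli, Ben, Mae, Hal, Ada, Cal, Lou, Gus}); total cost 6 + 3 + 8 = 17.
No covering selection has total cost below 17.

17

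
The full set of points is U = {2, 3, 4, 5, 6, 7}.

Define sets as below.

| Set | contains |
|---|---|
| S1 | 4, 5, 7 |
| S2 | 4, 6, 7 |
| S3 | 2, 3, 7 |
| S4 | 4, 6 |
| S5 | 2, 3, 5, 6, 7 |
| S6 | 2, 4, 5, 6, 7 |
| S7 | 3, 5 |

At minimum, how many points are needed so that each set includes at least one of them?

2

Take H = {3, 4}. Each listed set contains at least one of these, so H is a hitting set of size 2.
The sets S3, S4 are pairwise disjoint, so any hitting set needs a separate point for each — at least 2. Hence 2 is optimal.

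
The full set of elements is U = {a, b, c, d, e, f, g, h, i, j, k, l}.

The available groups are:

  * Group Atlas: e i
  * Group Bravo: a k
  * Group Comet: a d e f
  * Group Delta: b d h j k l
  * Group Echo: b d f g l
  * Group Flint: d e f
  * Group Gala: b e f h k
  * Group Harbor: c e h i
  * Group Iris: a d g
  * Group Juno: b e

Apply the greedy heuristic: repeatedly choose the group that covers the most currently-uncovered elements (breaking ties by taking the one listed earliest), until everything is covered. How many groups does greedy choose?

4

Greedy: pick Delta (covers 6 new) → pick Comet (covers 3 new) → pick Harbor (covers 2 new) → pick Echo (covers 1 new). Total picks: 4.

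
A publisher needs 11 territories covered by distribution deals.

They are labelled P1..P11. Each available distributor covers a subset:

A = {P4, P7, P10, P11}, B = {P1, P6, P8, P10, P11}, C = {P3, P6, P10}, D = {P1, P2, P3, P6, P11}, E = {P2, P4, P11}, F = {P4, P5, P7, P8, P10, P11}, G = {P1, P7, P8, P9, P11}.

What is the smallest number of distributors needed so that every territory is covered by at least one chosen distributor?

3

Take {D, F, G}. Their union is {P1, P2, P3, P4, P5, P6, P7, P8, P9, P10, P11}, which is all 11 territories.
Only F contains P5, so F is forced; the remaining 5 territories need at least 2 more distributors (each remaining distributor adds at most 4) — so at least 3 distributors are needed, and 3 is optimal.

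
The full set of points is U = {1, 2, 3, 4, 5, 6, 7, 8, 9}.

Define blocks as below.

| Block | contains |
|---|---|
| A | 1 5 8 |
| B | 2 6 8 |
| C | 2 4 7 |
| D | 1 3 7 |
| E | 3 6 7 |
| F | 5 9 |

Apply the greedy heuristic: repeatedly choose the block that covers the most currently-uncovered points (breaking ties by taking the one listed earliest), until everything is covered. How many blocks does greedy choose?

4

Greedy: pick A (covers 3 new) → pick C (covers 3 new) → pick E (covers 2 new) → pick F (covers 1 new). Total picks: 4.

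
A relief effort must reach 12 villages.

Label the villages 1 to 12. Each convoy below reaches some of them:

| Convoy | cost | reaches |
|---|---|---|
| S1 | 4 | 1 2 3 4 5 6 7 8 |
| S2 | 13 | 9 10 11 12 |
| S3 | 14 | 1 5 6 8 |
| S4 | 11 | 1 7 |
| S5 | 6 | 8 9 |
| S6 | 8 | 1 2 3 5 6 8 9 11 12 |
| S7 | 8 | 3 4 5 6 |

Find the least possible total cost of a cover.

S1, S2 together cover every village (S1 ∪ S2 = {1, 2, 3, 4, 5, 6, 7, 8, 9, 10, 11, 12}); total cost 4 + 13 = 17.
The greedy pick S1, S6, S2 costs 25; no covering selection beats 17.

17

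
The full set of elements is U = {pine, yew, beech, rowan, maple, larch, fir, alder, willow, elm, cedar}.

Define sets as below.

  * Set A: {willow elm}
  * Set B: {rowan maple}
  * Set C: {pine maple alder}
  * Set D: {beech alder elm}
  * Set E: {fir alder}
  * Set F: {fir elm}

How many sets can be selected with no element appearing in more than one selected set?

3

A, B, E are pairwise disjoint (A={willow,elm}; B={rowan,maple}; E={fir,alder}).
Every remaining set overlaps one of these, and no 4 of the listed sets are pairwise disjoint, so 3 is the maximum.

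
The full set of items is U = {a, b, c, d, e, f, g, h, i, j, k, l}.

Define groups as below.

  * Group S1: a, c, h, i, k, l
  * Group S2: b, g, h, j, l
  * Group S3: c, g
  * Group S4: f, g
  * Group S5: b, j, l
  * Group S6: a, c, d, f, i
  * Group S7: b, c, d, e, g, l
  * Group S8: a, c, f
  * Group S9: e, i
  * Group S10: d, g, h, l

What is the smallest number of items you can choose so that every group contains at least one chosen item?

4

T = {f, g, i, j} meets every group (each contains at least one member of T), and |T| = 4.
No choice of 3 items meets every group, so 4 is the minimum.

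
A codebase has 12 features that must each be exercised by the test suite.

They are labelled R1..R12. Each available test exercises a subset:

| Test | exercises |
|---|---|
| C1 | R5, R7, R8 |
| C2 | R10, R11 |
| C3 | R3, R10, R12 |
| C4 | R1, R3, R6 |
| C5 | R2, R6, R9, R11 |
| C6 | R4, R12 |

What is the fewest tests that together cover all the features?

5

Take {C1, C3, C4, C5, C6}. Their union is {R1, R2, R3, R4, R5, R6, R7, R8, R9, R10, R11, R12}, which is all 12 features.
No 4 of the 6 tests cover everything (all 15 combinations miss at least one feature), so 5 is optimal.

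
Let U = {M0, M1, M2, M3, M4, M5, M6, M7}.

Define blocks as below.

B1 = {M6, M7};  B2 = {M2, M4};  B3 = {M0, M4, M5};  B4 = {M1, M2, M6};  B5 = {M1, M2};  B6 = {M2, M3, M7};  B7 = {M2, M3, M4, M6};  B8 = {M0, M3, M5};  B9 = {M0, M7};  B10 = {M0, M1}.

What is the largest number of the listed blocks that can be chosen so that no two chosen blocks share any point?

3

B1, B3, B5 are pairwise disjoint (B1={M6,M7}; B3={M0,M4,M5}; B5={M1,M2}).
Every remaining block overlaps one of these, and no 4 of the listed blocks are pairwise disjoint, so 3 is the maximum.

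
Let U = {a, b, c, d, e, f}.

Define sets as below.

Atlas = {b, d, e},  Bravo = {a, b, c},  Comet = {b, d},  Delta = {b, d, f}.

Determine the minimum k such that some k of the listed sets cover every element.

Atlas, Bravo, and Delta cover everything between them: the union {a, b, c, d, e, f} is all of U.
Only Bravo contains a, so Bravo is forced; the remaining 3 elements need at least 2 more sets (each remaining set adds at most 2) — so at least 3 sets are needed, and 3 is optimal.

3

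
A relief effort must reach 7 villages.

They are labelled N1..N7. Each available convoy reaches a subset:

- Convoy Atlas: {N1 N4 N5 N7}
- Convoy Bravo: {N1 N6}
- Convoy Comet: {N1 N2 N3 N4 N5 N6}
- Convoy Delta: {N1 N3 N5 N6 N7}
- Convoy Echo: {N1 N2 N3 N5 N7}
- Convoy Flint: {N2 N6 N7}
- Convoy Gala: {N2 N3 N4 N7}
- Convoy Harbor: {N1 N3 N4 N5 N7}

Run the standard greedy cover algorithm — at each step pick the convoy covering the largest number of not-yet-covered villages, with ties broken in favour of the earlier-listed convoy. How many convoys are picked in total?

Greedy: pick Comet (covers 6 new) → pick Atlas (covers 1 new). Total picks: 2.

2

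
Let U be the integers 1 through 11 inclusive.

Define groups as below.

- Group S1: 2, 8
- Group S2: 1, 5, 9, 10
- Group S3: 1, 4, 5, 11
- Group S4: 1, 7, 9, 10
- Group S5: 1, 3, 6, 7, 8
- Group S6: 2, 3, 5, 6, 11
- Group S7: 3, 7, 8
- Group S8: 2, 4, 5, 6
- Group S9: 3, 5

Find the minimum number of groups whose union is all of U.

4

S3, S4, S7, and S8 cover everything between them: the union {1, 2, 3, 4, 5, 6, 7, 8, 9, 10, 11} is all of U.
No 3 of the 9 groups cover everything (all 84 combinations miss at least one point), so 4 is optimal.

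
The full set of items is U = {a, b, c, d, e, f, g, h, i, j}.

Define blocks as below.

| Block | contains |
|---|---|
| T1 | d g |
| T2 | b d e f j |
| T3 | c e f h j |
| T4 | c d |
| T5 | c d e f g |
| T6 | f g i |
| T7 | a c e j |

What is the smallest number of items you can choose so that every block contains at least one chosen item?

T = {d, e, f} meets every block (each contains at least one member of T), and |T| = 3.
No choice of 2 items meets every block, so 3 is the minimum.

3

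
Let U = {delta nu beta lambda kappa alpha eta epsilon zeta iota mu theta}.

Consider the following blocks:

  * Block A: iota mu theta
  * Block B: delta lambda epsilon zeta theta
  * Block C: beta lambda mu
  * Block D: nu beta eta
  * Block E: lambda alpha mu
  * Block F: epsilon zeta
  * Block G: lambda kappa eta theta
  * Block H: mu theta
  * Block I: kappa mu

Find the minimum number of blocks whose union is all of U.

A and B and D and E and I together: A ∪ B ∪ D ∪ E ∪ I = {delta, nu, beta, lambda, kappa, alpha, eta, epsilon, zeta, iota, mu, theta} — every point is covered.
No 4 of the 9 blocks cover everything (all 126 combinations miss at least one point), so 5 is optimal.

5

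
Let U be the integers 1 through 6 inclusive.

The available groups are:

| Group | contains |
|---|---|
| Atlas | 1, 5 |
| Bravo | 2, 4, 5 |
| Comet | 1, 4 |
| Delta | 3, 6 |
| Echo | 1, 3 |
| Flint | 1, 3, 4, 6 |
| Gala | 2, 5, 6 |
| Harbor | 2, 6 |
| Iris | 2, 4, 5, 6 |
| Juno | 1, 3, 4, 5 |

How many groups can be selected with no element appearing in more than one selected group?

2

Comet, Harbor are pairwise disjoint (Comet={1,4}; Harbor={2,6}).
Every remaining group overlaps one of these, and no 3 of the listed groups are pairwise disjoint, so 2 is the maximum.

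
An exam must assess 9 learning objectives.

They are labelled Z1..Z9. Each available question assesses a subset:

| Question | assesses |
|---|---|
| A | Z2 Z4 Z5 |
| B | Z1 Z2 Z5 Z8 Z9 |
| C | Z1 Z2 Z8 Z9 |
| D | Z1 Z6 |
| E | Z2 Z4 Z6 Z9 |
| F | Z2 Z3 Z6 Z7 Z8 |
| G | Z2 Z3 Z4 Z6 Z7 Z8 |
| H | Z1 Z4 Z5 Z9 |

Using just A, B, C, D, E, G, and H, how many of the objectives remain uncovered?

0

Union of A, B, C, D, E, G, H = {Z1, Z2, Z3, Z4, Z5, Z6, Z7, Z8, Z9} — that's every objective, so 0 are uncovered.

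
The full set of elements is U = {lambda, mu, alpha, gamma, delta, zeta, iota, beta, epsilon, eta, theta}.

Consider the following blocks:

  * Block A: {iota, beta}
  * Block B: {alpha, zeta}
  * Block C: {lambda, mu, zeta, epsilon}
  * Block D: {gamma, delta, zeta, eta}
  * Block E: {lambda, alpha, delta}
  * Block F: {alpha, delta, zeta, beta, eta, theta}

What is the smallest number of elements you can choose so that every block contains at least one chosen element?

The 3 elements {lambda, zeta, beta} hit every block.
No choice of 2 elements meets every block, so 3 is the minimum.

3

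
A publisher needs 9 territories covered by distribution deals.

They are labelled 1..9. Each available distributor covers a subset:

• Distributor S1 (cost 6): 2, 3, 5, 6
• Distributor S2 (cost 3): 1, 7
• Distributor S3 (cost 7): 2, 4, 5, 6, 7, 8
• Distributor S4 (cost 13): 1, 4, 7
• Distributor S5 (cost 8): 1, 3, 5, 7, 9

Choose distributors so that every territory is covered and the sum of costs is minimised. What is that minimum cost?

15

S3, S5 together cover every territory (S3 ∪ S5 = {1, 2, 3, 4, 5, 6, 7, 8, 9}); total cost 7 + 8 = 15.
No covering selection has total cost below 15.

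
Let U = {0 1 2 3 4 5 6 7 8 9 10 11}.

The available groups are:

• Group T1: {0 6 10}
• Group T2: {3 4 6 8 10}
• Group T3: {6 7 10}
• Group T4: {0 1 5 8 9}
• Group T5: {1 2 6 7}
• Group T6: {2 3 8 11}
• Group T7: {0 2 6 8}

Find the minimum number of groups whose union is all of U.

4

Take {T2, T3, T4, T6}. Their union is {0, 1, 2, 3, 4, 5, 6, 7, 8, 9, 10, 11}, which is all 12 elements.
No 3 of the 7 groups cover everything (all 35 combinations miss at least one element), so 4 is optimal.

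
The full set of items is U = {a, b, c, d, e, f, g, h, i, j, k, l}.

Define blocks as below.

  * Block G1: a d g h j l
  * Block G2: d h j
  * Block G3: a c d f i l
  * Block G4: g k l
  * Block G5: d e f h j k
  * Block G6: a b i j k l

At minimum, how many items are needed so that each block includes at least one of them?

2

The 2 items {h, l} hit every block.
The blocks G2, G4 are pairwise disjoint, so any hitting set needs a separate item for each — at least 2. Hence 2 is optimal.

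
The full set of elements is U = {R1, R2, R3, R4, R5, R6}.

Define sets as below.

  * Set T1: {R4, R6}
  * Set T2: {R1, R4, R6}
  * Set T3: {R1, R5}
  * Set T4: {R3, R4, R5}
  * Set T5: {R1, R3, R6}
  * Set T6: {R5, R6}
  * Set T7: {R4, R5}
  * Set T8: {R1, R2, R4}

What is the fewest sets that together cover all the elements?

T3 and T5 and T8 together: T3 ∪ T5 ∪ T8 = {R1, R2, R3, R4, R5, R6} — every element is covered.
Only T8 contains R2, so T8 is forced; the remaining 3 elements need at least 2 more sets (each remaining set adds at most 2) — so at least 3 sets are needed, and 3 is optimal.

3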